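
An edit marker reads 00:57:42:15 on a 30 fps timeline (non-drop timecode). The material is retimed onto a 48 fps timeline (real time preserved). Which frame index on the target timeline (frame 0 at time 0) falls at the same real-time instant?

Source frame index: (0×3600 + 57×60 + 42) × 30 + 15 = 103875.
Real time: 103875 / (30) = 6925/2 s.
Target frame: (6925/2) × (48) = 166200.

frame 166200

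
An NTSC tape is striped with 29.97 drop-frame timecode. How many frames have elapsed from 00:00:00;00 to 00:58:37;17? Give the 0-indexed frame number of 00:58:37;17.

105421

Complete 10-minute blocks: 5, each 17982 frames → 89910.
Remaining 8 whole minutes in the current block: 1800 + 7 × 1798 = 14386 frames.
Within the current minute: 37 × 30 + 17 − 2 = 1125 (labels ;00/;01 skipped at this minute). Total = 89910 + 14386 + 1125 = 105421.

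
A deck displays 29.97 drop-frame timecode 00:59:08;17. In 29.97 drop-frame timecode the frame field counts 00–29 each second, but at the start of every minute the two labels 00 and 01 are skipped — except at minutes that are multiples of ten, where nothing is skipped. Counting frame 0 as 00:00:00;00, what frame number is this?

106349

Complete 10-minute blocks: 5, each 17982 frames → 89910.
Remaining 9 whole minutes in the current block: 1800 + 8 × 1798 = 16184 frames.
Within the current minute: 8 × 30 + 17 − 2 = 255 (labels ;00/;01 skipped at this minute). Total = 89910 + 16184 + 255 = 106349.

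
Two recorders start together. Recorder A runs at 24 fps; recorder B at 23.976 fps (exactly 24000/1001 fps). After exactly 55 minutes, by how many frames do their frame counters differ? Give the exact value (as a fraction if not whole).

7200/91 frames

55 min = 3300 s.
A emits 24 × 3300 = 79200 frames; B emits 24000/1001 × 3300 = 7200000/91.
Difference = 7200/91 frames (≈ 79.1209); B is behind A.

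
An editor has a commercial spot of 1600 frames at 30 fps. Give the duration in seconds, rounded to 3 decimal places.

Running time = 1600 × 1/30 = 160/3 s ≈ 53.333 s.

53.333 seconds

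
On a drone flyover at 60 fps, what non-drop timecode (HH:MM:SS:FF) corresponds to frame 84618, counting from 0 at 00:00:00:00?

00:23:30:18

84618 ÷ 60 = 1410 full seconds, remainder 18 frames.
1410 s = 0 h 23 min 30 s.
Timecode: 00:23:30:18.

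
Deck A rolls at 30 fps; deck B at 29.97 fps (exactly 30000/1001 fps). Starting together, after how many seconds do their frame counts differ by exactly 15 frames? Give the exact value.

500.5 seconds

The gap grows by |30000/1001 − 30| = 30/1001 frames per second.
Time for a 15-frame gap: 15 ÷ (30/1001) = 500.5 s.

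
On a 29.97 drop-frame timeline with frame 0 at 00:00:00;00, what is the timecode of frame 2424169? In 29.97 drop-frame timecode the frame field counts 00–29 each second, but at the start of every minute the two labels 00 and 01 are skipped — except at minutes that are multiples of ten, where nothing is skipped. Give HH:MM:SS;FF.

22:28:06;17

Ten DF minutes hold 17982 frames, so frame 2424169 lies in block 134 (frames 2409588–2427569) with 14581 frames into that block.
The block's first minute is 1800 frames and the rest 1798 each; 14581 frames reaches minute 8, so 134 × 18 + 8 × 2 = 2428 labels have been skipped so far.
Adding those back, label number 2424169 + 2428 = 2426597 at 30 labels/s is 80886 s + 17 f = 22 h 28 min 6 s frame 17, i.e. 22:28:06;17.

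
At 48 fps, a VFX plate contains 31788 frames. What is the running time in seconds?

662.25 seconds

Running time = 31788 / (48) = 662.25 s.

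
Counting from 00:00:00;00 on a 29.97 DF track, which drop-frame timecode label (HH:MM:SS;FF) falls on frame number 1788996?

Ten DF minutes hold 17982 frames, so frame 1788996 lies in block 99 (frames 1780218–1798199) with 8778 frames into that block.
The block's first minute is 1800 frames and the rest 1798 each; 8778 frames reaches minute 4, so 99 × 18 + 4 × 2 = 1790 labels have been skipped so far.
Adding those back, label number 1788996 + 1790 = 1790786 at 30 labels/s is 59692 s + 26 f = 16 h 34 min 52 s frame 26, i.e. 16:34:52;26.

16:34:52;26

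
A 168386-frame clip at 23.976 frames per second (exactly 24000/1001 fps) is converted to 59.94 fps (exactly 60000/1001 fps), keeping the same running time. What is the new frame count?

Frames at target rate = 168386 × (60000/1001) / (24000/1001) = 420965.

420965 frames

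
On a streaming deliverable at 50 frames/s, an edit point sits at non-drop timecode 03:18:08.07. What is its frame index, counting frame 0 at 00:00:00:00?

Total seconds to the label: (3 × 3600 + 18 × 60 + 8) = 11888.
Frame index = 11888 × 50 + 7 = 594407.

frame 594407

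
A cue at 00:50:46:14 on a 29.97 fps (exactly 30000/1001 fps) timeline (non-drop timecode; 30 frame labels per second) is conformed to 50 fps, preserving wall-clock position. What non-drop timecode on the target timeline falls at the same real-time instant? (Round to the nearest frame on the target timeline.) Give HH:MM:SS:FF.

00:50:49:26

Source frame index: (0×3600 + 50×60 + 46) × 30 + 14 = 91394.
Real time: 91394 / (30000/1001) = 45742697/15000 s.
Target frame: (45742697/15000) × (50) = 45742697/300 ≈ 152475.657 → 152476.
At 50 labels/s: frame 152476 → 00:50:49:26.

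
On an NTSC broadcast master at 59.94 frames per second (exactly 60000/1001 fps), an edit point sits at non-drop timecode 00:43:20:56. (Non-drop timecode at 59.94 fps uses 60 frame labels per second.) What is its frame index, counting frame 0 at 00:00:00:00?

Total seconds to the label: (0 × 3600 + 43 × 60 + 20) = 2600.
Frame index = 2600 × 60 + 56 = 156056.

156056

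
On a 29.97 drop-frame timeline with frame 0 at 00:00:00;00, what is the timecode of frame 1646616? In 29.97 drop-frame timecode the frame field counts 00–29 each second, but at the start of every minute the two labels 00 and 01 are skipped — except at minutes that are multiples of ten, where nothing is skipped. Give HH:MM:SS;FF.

15:15:42;04

Ten DF minutes hold 17982 frames, so frame 1646616 lies in block 91 (frames 1636362–1654343) with 10254 frames into that block.
The block's first minute is 1800 frames and the rest 1798 each; 10254 frames reaches minute 5, so 91 × 18 + 5 × 2 = 1648 labels have been skipped so far.
Adding those back, label number 1646616 + 1648 = 1648264 at 30 labels/s is 54942 s + 4 f = 15 h 15 min 42 s frame 4, i.e. 15:15:42;04.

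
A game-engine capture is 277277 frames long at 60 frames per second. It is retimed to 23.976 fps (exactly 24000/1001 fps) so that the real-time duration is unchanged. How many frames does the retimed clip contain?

110800 frames

Target frames = source frames × (target rate / source rate) = 277277 × (24000/1001)/(60) = 277277 × 400/1001 = 110800.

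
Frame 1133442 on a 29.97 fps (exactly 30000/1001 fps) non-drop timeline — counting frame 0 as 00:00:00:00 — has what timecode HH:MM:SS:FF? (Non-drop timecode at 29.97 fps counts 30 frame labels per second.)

1133442 ÷ 30 = 37781 full seconds, remainder 12 frames.
37781 s = 10 h 29 min 41 s.
Timecode: 10:29:41:12.

10:29:41:12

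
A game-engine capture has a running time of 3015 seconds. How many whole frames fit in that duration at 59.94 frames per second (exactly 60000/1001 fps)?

Frames = 3015 × 60000/1001 = 180900000/1001 ≈ 180719.2807.
Complete frames: 180719.

180719 frames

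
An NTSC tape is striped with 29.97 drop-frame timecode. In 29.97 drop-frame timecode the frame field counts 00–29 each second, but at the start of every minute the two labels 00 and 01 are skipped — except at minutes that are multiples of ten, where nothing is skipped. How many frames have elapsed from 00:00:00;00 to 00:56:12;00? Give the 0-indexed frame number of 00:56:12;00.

101058

As if non-drop at 30 labels/s: (0 × 3600 + 56 × 60 + 12) × 30 + 0 = 101160.
Minute boundaries passed: 56; those not divisible by 10: 56 − 5 = 51; dropped labels = 2 × 51 = 102.
Actual frame index = 101160 − 102 = 101058.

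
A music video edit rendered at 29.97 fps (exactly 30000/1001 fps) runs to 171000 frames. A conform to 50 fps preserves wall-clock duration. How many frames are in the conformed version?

285285 frames

Target frames = source frames × (target rate / source rate) = 171000 × (50)/(30000/1001) = 171000 × 1001/600 = 285285.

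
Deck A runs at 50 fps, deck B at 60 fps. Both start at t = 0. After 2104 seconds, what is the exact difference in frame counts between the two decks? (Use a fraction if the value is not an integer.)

21040 frames

A emits 50 × 2104 = 105200 frames; B emits 60 × 2104 = 126240.
Difference = 21040 frames; B is ahead of A.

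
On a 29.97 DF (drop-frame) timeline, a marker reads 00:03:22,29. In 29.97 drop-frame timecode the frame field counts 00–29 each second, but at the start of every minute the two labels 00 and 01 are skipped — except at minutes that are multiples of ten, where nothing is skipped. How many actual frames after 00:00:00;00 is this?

6083

As if non-drop at 30 labels/s: (0 × 3600 + 3 × 60 + 22) × 30 + 29 = 6089.
Minute boundaries passed: 3; those not divisible by 10: 3 − 0 = 3; dropped labels = 2 × 3 = 6.
Actual frame index = 6089 − 6 = 6083.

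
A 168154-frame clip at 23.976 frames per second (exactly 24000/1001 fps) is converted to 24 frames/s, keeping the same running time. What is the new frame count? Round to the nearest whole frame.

Frames at target rate = 168154 × (24) / (24000/1001) = 84161077/500 ≈ 168322.154.
Nearest whole frame: 168322.

168322 frames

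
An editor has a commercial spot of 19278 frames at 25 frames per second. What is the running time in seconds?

771.12 seconds

Running time = 19278 / (25) = 771.12 s.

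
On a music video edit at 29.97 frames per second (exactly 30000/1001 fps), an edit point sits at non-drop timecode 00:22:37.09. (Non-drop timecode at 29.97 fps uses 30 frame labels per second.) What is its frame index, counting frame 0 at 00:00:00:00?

frame 40719

Total seconds to the label: (0 × 3600 + 22 × 60 + 37) = 1357.
Frame index = 1357 × 30 + 9 = 40719.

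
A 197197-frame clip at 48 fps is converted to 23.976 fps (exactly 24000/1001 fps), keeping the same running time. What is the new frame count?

98500 frames

Target frames = source frames × (target rate / source rate) = 197197 × (24000/1001)/(48) = 197197 × 500/1001 = 98500.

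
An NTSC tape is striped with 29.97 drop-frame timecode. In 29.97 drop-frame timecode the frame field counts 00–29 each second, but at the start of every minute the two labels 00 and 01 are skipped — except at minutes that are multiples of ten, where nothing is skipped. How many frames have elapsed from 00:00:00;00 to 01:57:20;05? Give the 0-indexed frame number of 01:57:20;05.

210993

Complete 10-minute blocks: 11, each 17982 frames → 197802.
Remaining 7 whole minutes in the current block: 1800 + 6 × 1798 = 12588 frames.
Within the current minute: 20 × 30 + 5 − 2 = 603 (labels ;00/;01 skipped at this minute). Total = 197802 + 12588 + 603 = 210993.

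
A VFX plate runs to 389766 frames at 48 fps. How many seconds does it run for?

Running time = 389766 / (48) = 8120.125 s.

8120.125 seconds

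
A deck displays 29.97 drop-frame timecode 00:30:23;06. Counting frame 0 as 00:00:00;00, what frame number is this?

54642

Complete 10-minute blocks: 3, each 17982 frames → 53946.
Remaining 0 whole minutes in the current block: 0 frames.
Within the current minute: 23 × 30 + 6 = 696. Total = 53946 + 0 + 696 = 54642.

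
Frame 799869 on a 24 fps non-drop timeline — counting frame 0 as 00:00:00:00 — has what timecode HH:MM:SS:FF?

799869 ÷ 24 = 33327 full seconds, remainder 21 frames.
33327 s = 9 h 15 min 27 s.
Timecode: 09:15:27:21.

09:15:27:21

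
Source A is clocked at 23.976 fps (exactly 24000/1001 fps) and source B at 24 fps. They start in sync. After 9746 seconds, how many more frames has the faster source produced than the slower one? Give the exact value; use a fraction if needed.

21264/91 frames

A emits 24000/1001 × 9746 = 21264000/91 frames; B emits 24 × 9746 = 233904.
Difference = 21264/91 frames (≈ 233.6703); B is ahead of A.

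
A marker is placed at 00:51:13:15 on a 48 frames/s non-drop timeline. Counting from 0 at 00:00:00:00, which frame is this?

frame 147519

Total seconds to the label: (0 × 3600 + 51 × 60 + 13) = 3073.
Frame index = 3073 × 48 + 15 = 147519.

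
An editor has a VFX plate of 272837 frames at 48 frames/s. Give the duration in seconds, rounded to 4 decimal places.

5684.1042 seconds

Running time = 272837 × 1/48 = 272837/48 s ≈ 5684.1042 s.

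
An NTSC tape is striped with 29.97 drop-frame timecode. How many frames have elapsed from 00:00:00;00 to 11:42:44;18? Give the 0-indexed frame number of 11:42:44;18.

1263674

Complete 10-minute blocks: 70, each 17982 frames → 1258740.
Remaining 2 whole minutes in the current block: 1800 + 1 × 1798 = 3598 frames.
Within the current minute: 44 × 30 + 18 − 2 = 1336 (labels ;00/;01 skipped at this minute). Total = 1258740 + 3598 + 1336 = 1263674.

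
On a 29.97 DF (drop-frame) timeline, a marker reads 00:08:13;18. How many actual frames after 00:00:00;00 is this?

14792

Complete 10-minute blocks: 0, each 17982 frames → 0.
Remaining 8 whole minutes in the current block: 1800 + 7 × 1798 = 14386 frames.
Within the current minute: 13 × 30 + 18 − 2 = 406 (labels ;00/;01 skipped at this minute). Total = 0 + 14386 + 406 = 14792.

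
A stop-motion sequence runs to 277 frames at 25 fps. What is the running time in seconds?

11.08 seconds

Running time = 277 / (25) = 11.08 s.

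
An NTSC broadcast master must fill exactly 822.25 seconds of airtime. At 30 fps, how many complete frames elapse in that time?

24667 frames

Frames = 822.25 × 30 = 49335/2 ≈ 24667.5000.
Complete frames: 24667.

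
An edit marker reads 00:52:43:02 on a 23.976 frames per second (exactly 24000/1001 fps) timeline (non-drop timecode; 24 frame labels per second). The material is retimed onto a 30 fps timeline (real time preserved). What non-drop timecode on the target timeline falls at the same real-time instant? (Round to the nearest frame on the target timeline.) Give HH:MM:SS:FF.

Source frame index: (0×3600 + 52×60 + 43) × 24 + 2 = 75914.
Real time: 75914 / (24000/1001) = 37994957/12000 s.
Target frame: (37994957/12000) × (30) = 37994957/400 ≈ 94987.393 → 94987.
At 30 labels/s: frame 94987 → 00:52:46:07.

00:52:46:07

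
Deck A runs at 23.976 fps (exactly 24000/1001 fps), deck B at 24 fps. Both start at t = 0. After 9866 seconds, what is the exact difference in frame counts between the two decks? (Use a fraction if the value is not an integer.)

A emits 24000/1001 × 9866 = 236784000/1001 frames; B emits 24 × 9866 = 236784.
Difference = 236784/1001 frames (≈ 236.5475); B is ahead of A.

236784/1001 frames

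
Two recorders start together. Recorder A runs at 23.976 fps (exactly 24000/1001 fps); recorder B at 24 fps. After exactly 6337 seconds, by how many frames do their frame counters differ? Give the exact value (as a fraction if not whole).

A emits 24000/1001 × 6337 = 152088000/1001 frames; B emits 24 × 6337 = 152088.
Difference = 152088/1001 frames (≈ 151.9361); B is ahead of A.

152088/1001 frames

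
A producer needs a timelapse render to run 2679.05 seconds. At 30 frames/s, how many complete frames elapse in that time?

Frames = 2679.05 × 30 = 160743/2 ≈ 80371.5000.
Complete frames: 80371.

80371 frames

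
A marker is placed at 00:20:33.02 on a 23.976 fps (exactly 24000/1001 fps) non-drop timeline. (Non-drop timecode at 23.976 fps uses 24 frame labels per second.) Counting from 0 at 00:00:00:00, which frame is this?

Total seconds to the label: (0 × 3600 + 20 × 60 + 33) = 1233.
Frame index = 1233 × 24 + 2 = 29594.

29594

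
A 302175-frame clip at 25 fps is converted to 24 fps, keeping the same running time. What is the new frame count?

Target frames = source frames × (target rate / source rate) = 302175 × (24)/(25) = 302175 × 24/25 = 290088.

290088 frames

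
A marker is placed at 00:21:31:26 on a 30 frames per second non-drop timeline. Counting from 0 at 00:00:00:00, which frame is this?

Total seconds to the label: (0 × 3600 + 21 × 60 + 31) = 1291.
Frame index = 1291 × 30 + 26 = 38756.

frame 38756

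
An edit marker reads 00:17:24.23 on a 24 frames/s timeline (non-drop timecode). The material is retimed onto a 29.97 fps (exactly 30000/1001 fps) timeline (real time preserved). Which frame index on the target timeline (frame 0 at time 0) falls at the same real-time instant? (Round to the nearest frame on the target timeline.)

Source frame index: (0×3600 + 17×60 + 24) × 24 + 23 = 25079.
Real time: 25079 / (24) = 25079/24 s.
Target frame: (25079/24) × (30000/1001) = 31348750/1001 ≈ 31317.433 → 31317.

frame 31317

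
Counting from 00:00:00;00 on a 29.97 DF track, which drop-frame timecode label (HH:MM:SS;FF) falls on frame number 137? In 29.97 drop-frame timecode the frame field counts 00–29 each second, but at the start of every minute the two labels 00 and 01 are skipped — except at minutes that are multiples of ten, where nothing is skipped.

00:00:04;17

Ten DF minutes hold 17982 frames, so frame 137 lies in block 0 (frames 0–17981) with 137 frames into that block.
The block's first minute is 1800 frames and the rest 1798 each; 137 frames reaches minute 0, so 0 × 18 + 0 × 2 = 0 labels have been skipped so far.
Adding those back, label number 137 + 0 = 137 at 30 labels/s is 4 s + 17 f = 0 h 0 min 4 s frame 17, i.e. 00:00:04;17.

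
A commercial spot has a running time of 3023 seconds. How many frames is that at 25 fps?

Frames = 3023 × 25 = 75575.

75575 frames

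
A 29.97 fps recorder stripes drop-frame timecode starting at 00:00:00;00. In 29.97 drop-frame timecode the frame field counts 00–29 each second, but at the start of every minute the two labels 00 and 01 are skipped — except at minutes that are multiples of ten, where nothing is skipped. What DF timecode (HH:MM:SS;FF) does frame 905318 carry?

08:23:27;14

Ten DF minutes hold 17982 frames, so frame 905318 lies in block 50 (frames 899100–917081) with 6218 frames into that block.
The block's first minute is 1800 frames and the rest 1798 each; 6218 frames reaches minute 3, so 50 × 18 + 3 × 2 = 906 labels have been skipped so far.
Adding those back, label number 905318 + 906 = 906224 at 30 labels/s is 30207 s + 14 f = 8 h 23 min 27 s frame 14, i.e. 08:23:27;14.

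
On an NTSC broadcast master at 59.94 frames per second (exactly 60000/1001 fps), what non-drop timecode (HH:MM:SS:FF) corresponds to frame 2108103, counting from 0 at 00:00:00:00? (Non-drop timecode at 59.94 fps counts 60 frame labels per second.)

09:45:35:03

2108103 ÷ 60 = 35135 full seconds, remainder 3 frames.
35135 s = 9 h 45 min 35 s.
Timecode: 09:45:35:03.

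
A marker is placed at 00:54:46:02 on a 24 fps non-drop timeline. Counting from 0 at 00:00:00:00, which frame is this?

Total seconds to the label: (0 × 3600 + 54 × 60 + 46) = 3286.
Frame index = 3286 × 24 + 2 = 78866.

78866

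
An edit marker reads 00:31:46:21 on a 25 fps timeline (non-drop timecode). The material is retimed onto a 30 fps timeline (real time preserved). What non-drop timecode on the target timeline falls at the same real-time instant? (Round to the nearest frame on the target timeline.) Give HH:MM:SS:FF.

Source frame index: (0×3600 + 31×60 + 46) × 25 + 21 = 47671.
Real time: 47671 / (25) = 47671/25 s.
Target frame: (47671/25) × (30) = 286026/5 ≈ 57205.200 → 57205.
At 30 labels/s: frame 57205 → 00:31:46:25.

00:31:46:25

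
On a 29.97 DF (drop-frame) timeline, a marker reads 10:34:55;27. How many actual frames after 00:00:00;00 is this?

As if non-drop at 30 labels/s: (10 × 3600 + 34 × 60 + 55) × 30 + 27 = 1142877.
Minute boundaries passed: 634; those not divisible by 10: 634 − 63 = 571; dropped labels = 2 × 571 = 1142.
Actual frame index = 1142877 − 1142 = 1141735.

1141735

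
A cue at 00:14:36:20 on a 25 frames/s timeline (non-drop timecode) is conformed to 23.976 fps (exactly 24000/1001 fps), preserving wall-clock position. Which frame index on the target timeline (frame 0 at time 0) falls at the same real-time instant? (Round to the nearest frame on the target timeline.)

frame 21022

Source frame index: (0×3600 + 14×60 + 36) × 25 + 20 = 21920.
Real time: 21920 / (25) = 4384/5 s.
Target frame: (4384/5) × (24000/1001) = 21043200/1001 ≈ 21022.178 → 21022.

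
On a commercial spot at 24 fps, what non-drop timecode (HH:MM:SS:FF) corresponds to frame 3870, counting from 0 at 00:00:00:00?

3870 ÷ 24 = 161 full seconds, remainder 6 frames.
161 s = 0 h 2 min 41 s.
Timecode: 00:02:41:06.

00:02:41:06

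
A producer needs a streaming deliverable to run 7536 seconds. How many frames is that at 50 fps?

Frames = 7536 × 50 = 376800.

376800 frames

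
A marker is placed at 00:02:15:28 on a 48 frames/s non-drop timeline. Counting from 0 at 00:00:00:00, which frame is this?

6508

Total seconds to the label: (0 × 3600 + 2 × 60 + 15) = 135.
Frame index = 135 × 48 + 28 = 6508.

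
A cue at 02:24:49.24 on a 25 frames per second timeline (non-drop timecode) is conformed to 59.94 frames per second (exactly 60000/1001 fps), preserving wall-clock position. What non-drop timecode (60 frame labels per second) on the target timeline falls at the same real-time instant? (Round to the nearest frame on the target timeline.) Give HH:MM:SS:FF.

Source frame index: (2×3600 + 24×60 + 49) × 25 + 24 = 217249.
Real time: 217249 / (25) = 217249/25 s.
Target frame: (217249/25) × (60000/1001) = 521397600/1001 ≈ 520876.723 → 520877.
At 60 labels/s: frame 520877 → 02:24:41:17.

02:24:41:17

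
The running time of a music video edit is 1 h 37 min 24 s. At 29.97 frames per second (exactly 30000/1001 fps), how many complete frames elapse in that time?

175144 frames

1 h 37 min 24 s = 5844 s.
Frames = 5844 × 30000/1001 = 175320000/1001 ≈ 175144.8551.
Complete frames: 175144.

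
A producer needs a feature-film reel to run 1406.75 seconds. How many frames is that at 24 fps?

33762 frames

Frames = 1406.75 × 24 = 33762.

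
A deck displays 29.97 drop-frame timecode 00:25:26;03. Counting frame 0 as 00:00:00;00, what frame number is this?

45737

Complete 10-minute blocks: 2, each 17982 frames → 35964.
Remaining 5 whole minutes in the current block: 1800 + 4 × 1798 = 8992 frames.
Within the current minute: 26 × 30 + 3 − 2 = 781 (labels ;00/;01 skipped at this minute). Total = 35964 + 8992 + 781 = 45737.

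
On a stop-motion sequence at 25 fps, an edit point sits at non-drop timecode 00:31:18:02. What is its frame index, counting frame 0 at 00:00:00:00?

frame 46952

Total seconds to the label: (0 × 3600 + 31 × 60 + 18) = 1878.
Frame index = 1878 × 25 + 2 = 46952.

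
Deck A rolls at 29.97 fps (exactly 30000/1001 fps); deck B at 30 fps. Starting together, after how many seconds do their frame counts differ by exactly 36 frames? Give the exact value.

1201.2 seconds

The gap grows by |30 − 30000/1001| = 30/1001 frames per second.
Time for a 36-frame gap: 36 ÷ (30/1001) = 1201.2 s.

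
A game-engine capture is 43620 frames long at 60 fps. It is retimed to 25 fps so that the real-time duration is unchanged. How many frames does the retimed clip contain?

Target frames = source frames × (target rate / source rate) = 43620 × (25)/(60) = 43620 × 5/12 = 18175.

18175 frames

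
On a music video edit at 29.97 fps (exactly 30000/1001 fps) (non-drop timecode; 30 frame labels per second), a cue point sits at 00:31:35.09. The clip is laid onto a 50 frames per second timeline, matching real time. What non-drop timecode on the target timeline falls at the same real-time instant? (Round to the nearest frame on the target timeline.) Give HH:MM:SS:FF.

Source frame index: (0×3600 + 31×60 + 35) × 30 + 9 = 56859.
Real time: 56859 / (30000/1001) = 18971953/10000 s.
Target frame: (18971953/10000) × (50) = 18971953/200 ≈ 94859.765 → 94860.
At 50 labels/s: frame 94860 → 00:31:37:10.

00:31:37:10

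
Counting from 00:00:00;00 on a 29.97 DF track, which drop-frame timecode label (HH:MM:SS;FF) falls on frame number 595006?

Each 10-minute DF block holds 10 × 60 × 30 − 9 × 2 = 17982 frames. 595006 ÷ 17982 → 33 full blocks, remainder 1600.
Within the partial block the first minute is 1800 frames and each further minute 1798, so 0 further minute boundaries passed. Total skipped labels = 18 × 33 + 2 × 0 = 594.
Non-drop label index = 595006 + 594 = 595600; at 30 labels/s that is 05:30:53:10, i.e. DF 05:30:53;10.

05:30:53;10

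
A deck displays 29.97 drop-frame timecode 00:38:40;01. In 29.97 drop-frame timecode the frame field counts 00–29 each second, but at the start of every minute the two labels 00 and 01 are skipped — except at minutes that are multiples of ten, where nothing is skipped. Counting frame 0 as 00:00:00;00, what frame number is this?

As if non-drop at 30 labels/s: (0 × 3600 + 38 × 60 + 40) × 30 + 1 = 69601.
Minute boundaries passed: 38; those not divisible by 10: 38 − 3 = 35; dropped labels = 2 × 35 = 70.
Actual frame index = 69601 − 70 = 69531.

69531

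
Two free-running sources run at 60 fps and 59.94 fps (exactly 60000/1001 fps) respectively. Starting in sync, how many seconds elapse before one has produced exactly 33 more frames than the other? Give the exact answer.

The gap grows by |60000/1001 − 60| = 60/1001 frames per second.
Time for a 33-frame gap: 33 ÷ (60/1001) = 550.55 s.

550.55 seconds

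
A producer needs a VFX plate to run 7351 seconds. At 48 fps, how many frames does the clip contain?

Frames = 7351 × 48 = 352848.

352848 frames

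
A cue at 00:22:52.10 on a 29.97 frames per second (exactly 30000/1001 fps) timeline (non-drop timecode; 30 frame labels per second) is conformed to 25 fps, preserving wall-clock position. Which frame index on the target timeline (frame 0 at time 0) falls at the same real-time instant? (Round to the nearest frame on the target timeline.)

Source frame index: (0×3600 + 22×60 + 52) × 30 + 10 = 41170.
Real time: 41170 / (30000/1001) = 4121117/3000 s.
Target frame: (4121117/3000) × (25) = 4121117/120 ≈ 34342.642 → 34343.

frame 34343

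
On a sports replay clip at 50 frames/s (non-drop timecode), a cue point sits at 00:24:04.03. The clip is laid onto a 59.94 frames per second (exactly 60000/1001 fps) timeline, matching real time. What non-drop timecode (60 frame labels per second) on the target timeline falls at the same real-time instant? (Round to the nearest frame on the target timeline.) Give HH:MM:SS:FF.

Source frame index: (0×3600 + 24×60 + 4) × 50 + 3 = 72203.
Real time: 72203 / (50) = 72203/50 s.
Target frame: (72203/50) × (60000/1001) = 86643600/1001 ≈ 86557.043 → 86557.
At 60 labels/s: frame 86557 → 00:24:02:37.

00:24:02:37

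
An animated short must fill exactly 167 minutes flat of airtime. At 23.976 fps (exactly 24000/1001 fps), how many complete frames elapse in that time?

167 min = 10020 s.
Frames = 10020 × 24000/1001 = 240480000/1001 ≈ 240239.7602.
Complete frames: 240239.

240239 frames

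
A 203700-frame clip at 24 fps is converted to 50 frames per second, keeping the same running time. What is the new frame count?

Target frames = source frames × (target rate / source rate) = 203700 × (50)/(24) = 203700 × 25/12 = 424375.

424375 frames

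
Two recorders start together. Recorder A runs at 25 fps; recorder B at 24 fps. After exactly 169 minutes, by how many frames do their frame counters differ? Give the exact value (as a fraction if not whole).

169 min = 10140 s.
A emits 25 × 10140 = 253500 frames; B emits 24 × 10140 = 243360.
Difference = 10140 frames; B is behind A.

10140 frames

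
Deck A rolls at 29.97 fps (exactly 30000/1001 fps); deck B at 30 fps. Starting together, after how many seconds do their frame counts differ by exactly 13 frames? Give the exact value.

The gap grows by |30 − 30000/1001| = 30/1001 frames per second.
Time for a 13-frame gap: 13 ÷ (30/1001) = 13013/30 s.

13013/30 seconds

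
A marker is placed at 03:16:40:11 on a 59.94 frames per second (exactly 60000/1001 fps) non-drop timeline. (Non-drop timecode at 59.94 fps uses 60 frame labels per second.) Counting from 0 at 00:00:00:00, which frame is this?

708011

Total seconds to the label: (3 × 3600 + 16 × 60 + 40) = 11800.
Frame index = 11800 × 60 + 11 = 708011.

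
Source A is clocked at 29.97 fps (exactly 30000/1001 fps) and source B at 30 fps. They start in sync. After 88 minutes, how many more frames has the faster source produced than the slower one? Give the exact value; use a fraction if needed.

88 min = 5280 s.
A emits 30000/1001 × 5280 = 14400000/91 frames; B emits 30 × 5280 = 158400.
Difference = 14400/91 frames (≈ 158.2418); B is ahead of A.

14400/91 frames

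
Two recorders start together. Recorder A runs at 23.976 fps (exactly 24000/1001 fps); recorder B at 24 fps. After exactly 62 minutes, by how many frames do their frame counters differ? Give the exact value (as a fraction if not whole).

89280/1001 frames

62 min = 3720 s.
A emits 24000/1001 × 3720 = 89280000/1001 frames; B emits 24 × 3720 = 89280.
Difference = 89280/1001 frames (≈ 89.1908); B is ahead of A.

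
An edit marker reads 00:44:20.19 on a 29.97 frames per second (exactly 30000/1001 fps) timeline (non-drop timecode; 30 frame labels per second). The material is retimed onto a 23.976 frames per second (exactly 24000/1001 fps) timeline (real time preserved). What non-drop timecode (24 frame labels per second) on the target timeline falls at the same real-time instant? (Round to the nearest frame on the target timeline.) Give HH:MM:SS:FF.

00:44:20:15

Source frame index: (0×3600 + 44×60 + 20) × 30 + 19 = 79819.
Real time: 79819 / (30000/1001) = 79898819/30000 s.
Target frame: (79898819/30000) × (24000/1001) = 319276/5 ≈ 63855.200 → 63855.
At 24 labels/s: frame 63855 → 00:44:20:15.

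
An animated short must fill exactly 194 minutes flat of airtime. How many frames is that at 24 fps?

194 min = 11640 s.
Frames = 11640 × 24 = 279360.

279360 frames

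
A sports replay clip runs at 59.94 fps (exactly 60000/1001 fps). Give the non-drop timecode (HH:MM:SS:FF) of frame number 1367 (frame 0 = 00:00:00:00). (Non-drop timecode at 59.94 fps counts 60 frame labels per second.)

00:00:22:47

1367 ÷ 60 = 22 full seconds, remainder 47 frames.
22 s = 0 h 0 min 22 s.
Timecode: 00:00:22:47.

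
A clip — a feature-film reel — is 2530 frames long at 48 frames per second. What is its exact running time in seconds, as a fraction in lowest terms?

Running time = 2530 ÷ (48) = 2530 × 1/48 = 1265/24 s.

1265/24 seconds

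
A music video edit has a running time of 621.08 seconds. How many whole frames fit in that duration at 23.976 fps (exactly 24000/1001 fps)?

Frames = 621.08 × 24000/1001 = 14905920/1001 ≈ 14891.0290.
Complete frames: 14891.

14891 frames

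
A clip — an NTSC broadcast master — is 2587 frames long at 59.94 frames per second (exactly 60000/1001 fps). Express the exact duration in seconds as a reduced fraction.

2589587/60000 seconds

Running time = 2587 ÷ (60000/1001) = 2587 × 1001/60000 = 2589587/60000 s.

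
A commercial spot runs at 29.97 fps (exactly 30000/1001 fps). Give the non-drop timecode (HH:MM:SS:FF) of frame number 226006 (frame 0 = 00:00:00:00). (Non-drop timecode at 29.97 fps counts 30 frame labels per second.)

226006 ÷ 30 = 7533 full seconds, remainder 16 frames.
7533 s = 2 h 5 min 33 s.
Timecode: 02:05:33:16.

02:05:33:16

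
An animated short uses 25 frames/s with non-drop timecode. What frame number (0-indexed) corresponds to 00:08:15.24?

frame 12399

Total seconds to the label: (0 × 3600 + 8 × 60 + 15) = 495.
Frame index = 495 × 25 + 24 = 12399.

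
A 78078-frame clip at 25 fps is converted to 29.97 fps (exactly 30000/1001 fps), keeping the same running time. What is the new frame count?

93600 frames

Target frames = source frames × (target rate / source rate) = 78078 × (30000/1001)/(25) = 78078 × 1200/1001 = 93600.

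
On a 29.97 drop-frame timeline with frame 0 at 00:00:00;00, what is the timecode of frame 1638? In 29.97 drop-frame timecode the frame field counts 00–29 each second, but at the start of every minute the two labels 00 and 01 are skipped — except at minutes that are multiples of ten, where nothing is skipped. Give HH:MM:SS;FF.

Ten DF minutes hold 17982 frames, so frame 1638 lies in block 0 (frames 0–17981) with 1638 frames into that block.
The block's first minute is 1800 frames and the rest 1798 each; 1638 frames reaches minute 0, so 0 × 18 + 0 × 2 = 0 labels have been skipped so far.
Adding those back, label number 1638 + 0 = 1638 at 30 labels/s is 54 s + 18 f = 0 h 0 min 54 s frame 18, i.e. 00:00:54;18.

00:00:54;18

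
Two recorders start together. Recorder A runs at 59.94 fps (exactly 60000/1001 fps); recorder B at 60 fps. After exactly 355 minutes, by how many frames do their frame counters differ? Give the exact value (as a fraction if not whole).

355 min = 21300 s.
A emits 60000/1001 × 21300 = 1278000000/1001 frames; B emits 60 × 21300 = 1278000.
Difference = 1278000/1001 frames (≈ 1276.7233); B is ahead of A.

1278000/1001 frames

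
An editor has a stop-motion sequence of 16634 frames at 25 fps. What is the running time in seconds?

665.36 seconds

Running time = 16634 / (25) = 665.36 s.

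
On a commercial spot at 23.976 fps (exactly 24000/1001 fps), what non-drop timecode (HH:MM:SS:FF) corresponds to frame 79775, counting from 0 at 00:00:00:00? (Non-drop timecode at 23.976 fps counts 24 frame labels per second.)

79775 ÷ 24 = 3323 full seconds, remainder 23 frames.
3323 s = 0 h 55 min 23 s.
Timecode: 00:55:23:23.

00:55:23:23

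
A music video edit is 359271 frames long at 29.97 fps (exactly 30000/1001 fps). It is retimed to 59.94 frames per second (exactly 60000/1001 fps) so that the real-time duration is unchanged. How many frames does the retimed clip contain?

718542 frames

Target frames = source frames × (target rate / source rate) = 359271 × (60000/1001)/(30000/1001) = 359271 × 2 = 718542.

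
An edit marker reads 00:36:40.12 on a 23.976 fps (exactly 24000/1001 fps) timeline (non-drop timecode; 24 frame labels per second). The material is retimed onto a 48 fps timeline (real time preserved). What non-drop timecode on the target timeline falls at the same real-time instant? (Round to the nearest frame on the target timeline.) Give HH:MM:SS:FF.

00:36:42:34

Source frame index: (0×3600 + 36×60 + 40) × 24 + 12 = 52812.
Real time: 52812 / (24000/1001) = 4405401/2000 s.
Target frame: (4405401/2000) × (48) = 13216203/125 ≈ 105729.624 → 105730.
At 48 labels/s: frame 105730 → 00:36:42:34.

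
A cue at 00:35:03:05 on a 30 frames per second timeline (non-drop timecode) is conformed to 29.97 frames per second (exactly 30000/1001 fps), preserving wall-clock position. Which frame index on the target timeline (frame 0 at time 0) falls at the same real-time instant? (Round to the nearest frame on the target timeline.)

Source frame index: (0×3600 + 35×60 + 3) × 30 + 5 = 63095.
Real time: 63095 / (30) = 12619/6 s.
Target frame: (12619/6) × (30000/1001) = 63095000/1001 ≈ 63031.968 → 63032.

frame 63032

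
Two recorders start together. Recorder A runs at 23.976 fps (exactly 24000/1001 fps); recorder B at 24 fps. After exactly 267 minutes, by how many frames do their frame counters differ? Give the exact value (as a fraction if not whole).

267 min = 16020 s.
A emits 24000/1001 × 16020 = 384480000/1001 frames; B emits 24 × 16020 = 384480.
Difference = 384480/1001 frames (≈ 384.0959); B is ahead of A.

384480/1001 frames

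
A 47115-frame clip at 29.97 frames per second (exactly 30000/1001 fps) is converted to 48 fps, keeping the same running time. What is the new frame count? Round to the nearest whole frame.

75459 frames

Frames at target rate = 47115 × (48) / (30000/1001) = 9432423/125 ≈ 75459.384.
Nearest whole frame: 75459.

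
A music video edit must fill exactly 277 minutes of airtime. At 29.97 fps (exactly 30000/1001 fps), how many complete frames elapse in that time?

498101 frames

277 min = 16620 s.
Frames = 16620 × 30000/1001 = 498600000/1001 ≈ 498101.8981.
Complete frames: 498101.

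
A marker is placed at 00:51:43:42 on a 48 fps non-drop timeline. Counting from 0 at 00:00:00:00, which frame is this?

Total seconds to the label: (0 × 3600 + 51 × 60 + 43) = 3103.
Frame index = 3103 × 48 + 42 = 148986.

148986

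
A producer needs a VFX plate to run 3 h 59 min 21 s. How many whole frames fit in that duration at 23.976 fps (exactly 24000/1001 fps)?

344319 frames

3 h 59 min 21 s = 14361 s.
Frames = 14361 × 24000/1001 = 344664000/1001 ≈ 344319.6803.
Complete frames: 344319.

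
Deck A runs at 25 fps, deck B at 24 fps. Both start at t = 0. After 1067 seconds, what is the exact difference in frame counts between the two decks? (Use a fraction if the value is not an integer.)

1067 frames

A emits 25 × 1067 = 26675 frames; B emits 24 × 1067 = 25608.
Difference = 1067 frames; B is behind A.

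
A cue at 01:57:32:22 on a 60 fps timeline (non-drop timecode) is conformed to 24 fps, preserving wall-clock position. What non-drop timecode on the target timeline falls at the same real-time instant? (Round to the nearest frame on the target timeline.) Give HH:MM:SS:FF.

01:57:32:09

Source frame index: (1×3600 + 57×60 + 32) × 60 + 22 = 423142.
Real time: 423142 / (60) = 211571/30 s.
Target frame: (211571/30) × (24) = 846284/5 ≈ 169256.800 → 169257.
At 24 labels/s: frame 169257 → 01:57:32:09.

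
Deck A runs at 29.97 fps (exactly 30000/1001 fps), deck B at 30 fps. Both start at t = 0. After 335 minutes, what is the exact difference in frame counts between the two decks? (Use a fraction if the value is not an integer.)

603000/1001 frames

335 min = 20100 s.
A emits 30000/1001 × 20100 = 603000000/1001 frames; B emits 30 × 20100 = 603000.
Difference = 603000/1001 frames (≈ 602.3976); B is ahead of A.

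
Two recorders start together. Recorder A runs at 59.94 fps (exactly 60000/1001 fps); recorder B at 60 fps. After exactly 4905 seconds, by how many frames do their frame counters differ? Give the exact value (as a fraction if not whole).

294300/1001 frames

A emits 60000/1001 × 4905 = 294300000/1001 frames; B emits 60 × 4905 = 294300.
Difference = 294300/1001 frames (≈ 294.0060); B is ahead of A.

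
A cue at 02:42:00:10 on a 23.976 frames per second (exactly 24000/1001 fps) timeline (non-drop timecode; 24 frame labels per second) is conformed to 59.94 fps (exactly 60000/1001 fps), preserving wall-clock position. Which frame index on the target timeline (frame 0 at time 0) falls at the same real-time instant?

Source frame index: (2×3600 + 42×60 + 0) × 24 + 10 = 233290.
Real time: 233290 / (24000/1001) = 23352329/2400 s.
Target frame: (23352329/2400) × (60000/1001) = 583225.

frame 583225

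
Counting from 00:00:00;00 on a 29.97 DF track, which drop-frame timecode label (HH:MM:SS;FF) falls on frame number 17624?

Ten DF minutes hold 17982 frames, so frame 17624 lies in block 0 (frames 0–17981) with 17624 frames into that block.
The block's first minute is 1800 frames and the rest 1798 each; 17624 frames reaches minute 9, so 0 × 18 + 9 × 2 = 18 labels have been skipped so far.
Adding those back, label number 17624 + 18 = 17642 at 30 labels/s is 588 s + 2 f = 0 h 9 min 48 s frame 2, i.e. 00:09:48;02.

00:09:48;02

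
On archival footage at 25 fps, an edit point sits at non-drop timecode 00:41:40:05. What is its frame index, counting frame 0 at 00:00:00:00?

Total seconds to the label: (0 × 3600 + 41 × 60 + 40) = 2500.
Frame index = 2500 × 25 + 5 = 62505.

62505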